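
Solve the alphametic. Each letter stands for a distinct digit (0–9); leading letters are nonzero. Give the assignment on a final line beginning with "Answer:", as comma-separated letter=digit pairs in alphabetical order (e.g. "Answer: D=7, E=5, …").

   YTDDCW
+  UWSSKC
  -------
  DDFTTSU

Step 1. [col 1: W + C ≡ U (mod 10)] several values work for C in column 1 (W + C ≡ U (mod 10), carry-in 0); try C=2 ⇒ C=2.
Step 2. [col 1: W + C ≡ U (mod 10)] no forcing yet in column 1 (carry-in 0); W=5 is free and consistent — try it. So W=5.
Step 3. [D] the sum has 7 digits but both addends have 6; that extra leading digit D is the final carry, namely 1. So D=1.
Step 4. [col 1: W + C ≡ U (mod 10)] from column 1 (W=5, C=2, carry-in 0, digits 1,2,5 already taken and all letters distinct): U must equal 7, so U=7.
Step 5. [col 2: C + K ≡ S (mod 10)] column 2 (C + K ≡ S (mod 10), carry-in 0) doesn't pin S yet; pick S=8 and continue, so S=8.
Step 6. [col 2: C + K ≡ S (mod 10)] column 2 reads C+K+carry(0)=S with C=2, S=8; with digits 1,2,5,7,8 already taken and all letters distinct, the only value for K is 6 ⇒ K=6.
Step 7. [col 3: D + S ≡ T (mod 10)] in column 3 we have D+S≡T with carry-in 0; given D=1, S=8 and digits 1,2,5,6,7,8 already taken and all letters distinct, that pins T to 9. So T=9.
Step 8. [col 5: T + W ≡ F (mod 10)] from column 5 (T=9, W=5, carry-in 0, digits 1,2,5,6,7,8,9 already taken and all letters distinct): F must equal 4, so F=4.
Step 9. [col 6: Y + U ≡ D (mod 10)] from column 6 (U=7, D=1, carry-in 1, digits 1,2,4,5,6,7,8,9 already taken and all letters distinct): Y must equal 3. So Y=3.

Answer: C=2, D=1, F=4, K=6, S=8, T=9, U=7, W=5, Y=3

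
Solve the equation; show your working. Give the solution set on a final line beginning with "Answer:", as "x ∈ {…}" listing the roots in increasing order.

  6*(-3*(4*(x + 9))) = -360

Step 1. [6*(-3*(4*(x + 9))) = -360] divide by the outer 6 ⇒ div: -3*(4*(x + 9)) = -60.
Step 2. [-3*(4*(x + 9)) = -60] divide by the outer -3 ⇒ div: 4*(x + 9) = 20.
Step 3. [4*(x + 9) = 20] divide by the outer 4, so div: x + 9 = 5.
Step 4. [x + 9 = 5] +9 is outermost — subtract 9 both sides. So sub: x = -4.

Answer: x ∈ {-4}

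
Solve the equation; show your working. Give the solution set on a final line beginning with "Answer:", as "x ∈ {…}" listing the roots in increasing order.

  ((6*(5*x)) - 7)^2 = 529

Step 1. [((6*(5*x)) - 7)^2 = 529] √ both sides: 529 ≥ 0 gives two branches ⇒ sqrt: (6*(5*x)) - 7 = 23 or -23.
Step 2. [(6*(5*x)) - 7 = 23 or -23] -7 is outermost — add 7 both sides ⇒ sub: 6*(5*x) = 30 or -16.
Step 3. [6*(5*x) = 30 or -16] 6·(inner) — divide through by 6. So div: 5*x = 5 or -8/3.
Step 4. [5*x = 5 or -8/3] LHS = 5·(…); ÷5 both sides ⇒ div: x = 1 or -8/15.

Answer: x ∈ {-8/15, 1}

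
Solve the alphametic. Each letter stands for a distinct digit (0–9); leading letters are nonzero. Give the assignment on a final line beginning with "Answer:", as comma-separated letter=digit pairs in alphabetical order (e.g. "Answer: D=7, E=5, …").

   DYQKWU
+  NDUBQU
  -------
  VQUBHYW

Step 1. [col 1: U + U ≡ W (mod 10)] no forcing yet in column 1 (carry-in 0); W=4 is free and consistent — try it ⇒ W=4.
Step 2. [V] the sum has 7 digits but both addends have 6; that extra leading digit V is the final carry, namely 1 ⇒ V=1.
Step 3. [col 1: U + U ≡ W (mod 10)] U=7 is one option consistent with column 1 (U + U ≡ W (mod 10), carry-in 0) — take it, so U=7.
Step 4. [col 2: W + Q ≡ Y (mod 10)] no forcing yet in column 2 (carry-in 1); Y=0 is free and consistent — try it, so Y=0.
Step 5. [col 2: W + Q ≡ Y (mod 10)] column 2: given W=4, Y=0, carry-in 1, and digits 0,1,4,7 already taken and all letters distinct, W+Q≡Y (mod 10) forces Q=5. So Q=5.
Step 6. [col 3: K + B ≡ H (mod 10)] H=2 is one option consistent with column 3 (K + B ≡ H (mod 10), carry-in 1) — take it, so H=2.
Step 7. [col 3: K + B ≡ H (mod 10)] column 3 (K + B ≡ H (mod 10), carry-in 1) doesn't pin B yet; pick B=3 and continue. So B=3.
Step 8. [col 3: K + B ≡ H (mod 10)] column 3 reads K+B+carry(1)=H with B=3, H=2; with digits 0,1,2,3,4,5,7 already taken and all letters distinct, the only value for K is 8, so K=8.
Step 9. [col 5: Y + D ≡ U (mod 10)] column 5: given Y=0, U=7, carry-in 1, and digits 0,1,2,3,4,5,7,8 already taken and all letters distinct, Y+D≡U (mod 10) forces D=6, so D=6.
Step 10. [col 6: D + N ≡ Q (mod 10)] in column 6 we have D+N≡Q with carry-in 0; given D=6, Q=5 and digits 0,1,2,3,4,5,6,7,8 already taken and all letters distinct, that pins N to 9, so N=9.

Answer: B=3, D=6, H=2, K=8, N=9, Q=5, U=7, V=1, W=4, Y=0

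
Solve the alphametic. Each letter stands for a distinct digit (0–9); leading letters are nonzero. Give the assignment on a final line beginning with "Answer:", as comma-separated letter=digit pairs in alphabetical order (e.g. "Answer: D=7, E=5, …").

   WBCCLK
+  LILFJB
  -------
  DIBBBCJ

Step 1. [col 1: K + B ≡ J (mod 10)] J=4 is one option consistent with column 1 (K + B ≡ J (mod 10), carry-in 0) — take it. So J=4.
Step 2. [col 1: K + B ≡ J (mod 10)] B=9 is one option consistent with column 1 (K + B ≡ J (mod 10), carry-in 0) — take it, so B=9.
Step 3. [col 1: K + B ≡ J (mod 10)] in column 1 we have K+B≡J with carry-in 0; given B=9, J=4 and digits 4,9 already taken and all letters distinct, that pins K to 5, so K=5.
Step 4. [col 2: L + J ≡ C (mod 10)] C=2 is one option consistent with column 2 (L + J ≡ C (mod 10), carry-in 1) — take it. So C=2.
Step 5. [col 2: L + J ≡ C (mod 10)] column 2 reads L+J+carry(1)=C with J=4, C=2; with digits 2,4,5,9 already taken and all letters distinct, the only value for L is 7, so L=7.
Step 6. [D] the sum has 7 digits but both addends have 6; that extra leading digit D is the final carry, namely 1. So D=1.
Step 7. [col 3: C + F ≡ B (mod 10)] column 3: given C=2, B=9, carry-in 1, and digits 1,2,4,5,7,9 already taken and all letters distinct, C+F≡B (mod 10) forces F=6, so F=6.
Step 8. [col 5: B + I ≡ B (mod 10)] column 5 reads B+I+carry(0)=B with B=9; with digits 1,2,4,5,6,7,9 already taken and all letters distinct, the only value for I is 0 ⇒ I=0.
Step 9. [col 6: W + L ≡ I (mod 10)] column 6 reads W+L+carry(0)=I with L=7, I=0; with digits 0,1,2,4,5,6,7,9 already taken and all letters distinct, the only value for W is 3, so W=3.

Answer: B=9, C=2, D=1, F=6, I=0, J=4, K=5, L=7, W=3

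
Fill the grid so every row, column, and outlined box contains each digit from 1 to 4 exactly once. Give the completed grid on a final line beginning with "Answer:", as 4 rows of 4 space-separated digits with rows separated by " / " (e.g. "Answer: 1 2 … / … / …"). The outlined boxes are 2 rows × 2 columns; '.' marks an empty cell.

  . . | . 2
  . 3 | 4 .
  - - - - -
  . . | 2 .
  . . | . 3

Step 1. [r4c3∈{1}] r4c3 is down to just 1. So r4c3=1.
Step 2. [r3c4∈{4}] nothing but 4 survives at r3c4, so r3c4=4.
Step 3. [r4c2∈{2,4}] across col 2, 2 lands solely at r4c2 ⇒ r4c2=2.
Step 4. [r3c2∈{1}] nothing but 1 survives at r3c2. So r3c2=1.
Step 5. [r1c1∈{1,4}] across row 1, 1 lands solely at r1c1. So r1c1=1.
Step 6. [r1c3∈{3}] r1c3's peers cover all but 3. So r1c3=3.
Step 7. [r2c1∈{2}] only 2 remains possible at r2c1, so r2c1=2.
Step 8. [r4c1∈{4}] r4c1 has the single candidate 4, so r4c1=4.
Step 9. [r1c2∈{4}] r1c2's peers cover all but 4 ⇒ r1c2=4.
Step 10. [r2c4∈{1}] r2c4 has the single candidate 1. So r2c4=1.
Step 11. [r3c1∈{3}] only 3 remains possible at r3c1 ⇒ r3c1=3.

Answer: 1 4 3 2 / 2 3 4 1 / 3 1 2 4 / 4 2 1 3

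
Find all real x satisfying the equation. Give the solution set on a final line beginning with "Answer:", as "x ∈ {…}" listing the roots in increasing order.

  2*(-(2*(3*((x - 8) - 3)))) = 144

Step 1. [2*(-(2*(3*((x - 8) - 3)))) = 144] leading coefficient 2: divide by 2, so div: -(2*(3*((x - 8) - 3))) = 72.
Step 2. [-(2*(3*((x - 8) - 3))) = 72] leading − — multiply by −1, so neg: 2*(3*((x - 8) - 3)) = -72.
Step 3. [2*(3*((x - 8) - 3)) = -72] LHS = 2·(…); ÷2 both sides ⇒ div: 3*((x - 8) - 3) = -36.
Step 4. [3*((x - 8) - 3) = -36] leading coefficient 3: divide by 3 ⇒ div: (x - 8) - 3 = -12.
Step 5. [(x - 8) - 3 = -12] -3 is outermost — add 3 both sides, so sub: x - 8 = -9.
Step 6. [x - 8 = -9] 8 comes off first (add 8) ⇒ sub: x = -1.

Answer: x ∈ {-1}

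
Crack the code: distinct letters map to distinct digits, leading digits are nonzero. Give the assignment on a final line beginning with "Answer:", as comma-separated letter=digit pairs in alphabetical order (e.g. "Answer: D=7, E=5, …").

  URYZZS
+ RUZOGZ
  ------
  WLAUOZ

Step 1. [col 1: S + Z ≡ Z (mod 10)] column 1 reads S+Z+carry(0)=Z with nothing yet; with all letters distinct, none taken yet, the only value for S is 0, so S=0.
Step 2. [col 1: S + Z ≡ Z (mod 10)] Z=6 is one option consistent with column 1 (S + Z ≡ Z (mod 10), carry-in 0) — take it. So Z=6.
Step 3. [col 2: Z + G ≡ O (mod 10)] no forcing yet in column 2 (carry-in 0); O=9 is free and consistent — try it, so O=9.
Step 4. [col 2: Z + G ≡ O (mod 10)] column 2: given Z=6, O=9, carry-in 0, and digits 0,6,9 already taken and all letters distinct, Z+G≡O (mod 10) forces G=3, so G=3.
Step 5. [col 3: Z + O ≡ U (mod 10)] column 3 reads Z+O+carry(0)=U with Z=6, O=9; with digits 0,3,6,9 already taken and all letters distinct, the only value for U is 5, so U=5.
Step 6. [col 4: Y + Z ≡ A (mod 10)] column 4 (Y + Z ≡ A (mod 10), carry-in 1) doesn't pin A yet; pick A=1 and continue. So A=1.
Step 7. [col 4: Y + Z ≡ A (mod 10)] column 4 reads Y+Z+carry(1)=A with Z=6, A=1; with digits 0,1,3,5,6,9 already taken and all letters distinct, the only value for Y is 4. So Y=4.
Step 8. [col 5: R + U ≡ L (mod 10)] from column 5 (U=5, carry-in 1, digits 0,1,3,4,5,6,9 already taken and all letters distinct): R must equal 2. So R=2.
Step 9. [col 5: R + U ≡ L (mod 10)] in column 5 we have R+U≡L with carry-in 1; given R=2, U=5 and digits 0,1,2,3,4,5,6,9 already taken and all letters distinct, that pins L to 8 ⇒ L=8.
Step 10. [col 6: U + R ≡ W (mod 10)] from column 6 (U=5, R=2, carry-in 0, digits 0,1,2,3,4,5,6,8,9 already taken and all letters distinct): W must equal 7. So W=7.

Answer: A=1, G=3, L=8, O=9, R=2, S=0, U=5, W=7, Y=4, Z=6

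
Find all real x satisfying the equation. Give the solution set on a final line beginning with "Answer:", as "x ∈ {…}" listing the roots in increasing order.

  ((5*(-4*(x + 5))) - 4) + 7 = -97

Step 1. [((5*(-4*(x + 5))) - 4) + 7 = -97] the outer +7 inverts by subtracting 7 ⇒ sub: (5*(-4*(x + 5))) - 4 = -104.
Step 2. [(5*(-4*(x + 5))) - 4 = -104] peel the -4: add 4 from each side. So sub: 5*(-4*(x + 5)) = -100.
Step 3. [5*(-4*(x + 5)) = -100] 5·(inner) — divide through by 5 ⇒ div: -4*(x + 5) = -20.
Step 4. [-4*(x + 5) = -20] -4 out front; divide by -4. So div: x + 5 = 5.
Step 5. [x + 5 = 5] 5 comes off first (subtract 5) ⇒ sub: x = 0.

Answer: x ∈ {0}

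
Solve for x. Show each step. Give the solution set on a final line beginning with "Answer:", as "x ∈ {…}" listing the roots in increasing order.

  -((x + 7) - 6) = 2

Step 1. [-((x + 7) - 6) = 2] leading − — multiply by −1. So neg: (x + 7) - 6 = -2.
Step 2. [(x + 7) - 6 = -2] 6 comes off first (add 6). So sub: x + 7 = 4.
Step 3. [x + 7 = 4] peel the +7: subtract 7 from each side. So sub: x = -3.

Answer: x ∈ {-3}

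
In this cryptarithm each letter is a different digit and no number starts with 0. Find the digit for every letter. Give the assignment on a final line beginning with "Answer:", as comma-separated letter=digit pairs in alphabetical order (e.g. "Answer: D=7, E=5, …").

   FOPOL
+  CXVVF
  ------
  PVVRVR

Step 1. [col 1: L + F ≡ R (mod 10)] no forcing yet in column 1 (carry-in 0); L=8 is free and consistent — try it ⇒ L=8.
Step 2. [col 1: L + F ≡ R (mod 10)] several values work for F in column 1 (L + F ≡ R (mod 10), carry-in 0); try F=6, so F=6.
Step 3. [P] the sum has 6 digits but both addends have 5; that extra leading digit P is the final carry, namely 1 ⇒ P=1.
Step 4. [col 1: L + F ≡ R (mod 10)] from column 1 (L=8, F=6, carry-in 0, digits 1,6,8 already taken and all letters distinct): R must equal 4 ⇒ R=4.
Step 5. [col 2: O + V ≡ V (mod 10)] column 2: given nothing yet, carry-in 1, and digits 1,4,6,8 already taken and all letters distinct, O+V≡V (mod 10) forces O=9. So O=9.
Step 6. [col 2: O + V ≡ V (mod 10)] several values work for V in column 2 (O + V ≡ V (mod 10), carry-in 1); try V=2. So V=2.
Step 7. [col 4: O + X ≡ V (mod 10)] from column 4 (O=9, V=2, carry-in 0, digits 1,2,4,6,8,9 already taken and all letters distinct): X must equal 3, so X=3.
Step 8. [col 5: F + C ≡ V (mod 10)] from column 5 (F=6, V=2, carry-in 1, digits 1,2,3,4,6,8,9 already taken and all letters distinct): C must equal 5, so C=5.

Answer: C=5, F=6, L=8, O=9, P=1, R=4, V=2, X=3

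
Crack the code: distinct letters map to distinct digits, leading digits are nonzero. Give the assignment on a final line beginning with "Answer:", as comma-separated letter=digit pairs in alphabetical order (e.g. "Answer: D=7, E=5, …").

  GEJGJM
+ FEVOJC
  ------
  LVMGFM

Step 1. [col 1: M + C ≡ M (mod 10)] column 1: given nothing yet, carry-in 0, and all letters distinct, none taken yet, M+C≡M (mod 10) forces C=0. So C=0.
Step 2. [col 1: M + C ≡ M (mod 10)] M=4 is one option consistent with column 1 (M + C ≡ M (mod 10), carry-in 0) — take it. So M=4.
Step 3. [col 2: J + J ≡ F (mod 10)] several values work for F in column 2 (J + J ≡ F (mod 10), carry-in 0); try F=6 ⇒ F=6.
Step 4. [col 2: J + J ≡ F (mod 10)] J=8 is one option consistent with column 2 (J + J ≡ F (mod 10), carry-in 0) — take it ⇒ J=8.
Step 5. [col 3: G + O ≡ G (mod 10)] from column 3 (nothing yet, carry-in 1, digits 0,4,6,8 already taken and all letters distinct): O must equal 9, so O=9.
Step 6. [col 3: G + O ≡ G (mod 10)] no forcing yet in column 3 (carry-in 1); G=1 is free and consistent — try it ⇒ G=1.
Step 7. [col 4: J + V ≡ M (mod 10)] column 4 reads J+V+carry(1)=M with J=8, M=4; with digits 0,1,4,6,8,9 already taken and all letters distinct, the only value for V is 5, so V=5.
Step 8. [col 5: E + E ≡ V (mod 10)] column 5 (E + E ≡ V (mod 10), carry-in 1) doesn't pin E yet; pick E=2 and continue ⇒ E=2.
Step 9. [col 6: G + F ≡ L (mod 10)] column 6: given G=1, F=6, carry-in 0, and digits 0,1,2,4,5,6,8,9 already taken and all letters distinct, G+F≡L (mod 10) forces L=7. So L=7.

Answer: C=0, E=2, F=6, G=1, J=8, L=7, M=4, O=9, V=5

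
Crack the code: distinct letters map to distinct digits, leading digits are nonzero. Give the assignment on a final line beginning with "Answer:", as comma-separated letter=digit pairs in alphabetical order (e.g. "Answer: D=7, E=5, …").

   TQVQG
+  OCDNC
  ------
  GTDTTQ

Step 1. [col 1: G + C ≡ Q (mod 10)] no forcing yet in column 1 (carry-in 0); C=7 is free and consistent — try it. So C=7.
Step 2. [col 1: G + C ≡ Q (mod 10)] Q=8 is one option consistent with column 1 (G + C ≡ Q (mod 10), carry-in 0) — take it, so Q=8.
Step 3. [col 1: G + C ≡ Q (mod 10)] in column 1 we have G+C≡Q with carry-in 0; given C=7, Q=8 and digits 7,8 already taken and all letters distinct, that pins G to 1 ⇒ G=1.
Step 4. [col 2: Q + N ≡ T (mod 10)] N=4 is one option consistent with column 2 (Q + N ≡ T (mod 10), carry-in 0) — take it ⇒ N=4.
Step 5. [col 2: Q + N ≡ T (mod 10)] column 2: given Q=8, N=4, carry-in 0, and digits 1,4,7,8 already taken and all letters distinct, Q+N≡T (mod 10) forces T=2. So T=2.
Step 6. [col 3: V + D ≡ T (mod 10)] no forcing yet in column 3 (carry-in 1); D=6 is free and consistent — try it. So D=6.
Step 7. [col 3: V + D ≡ T (mod 10)] from column 3 (D=6, T=2, carry-in 1, digits 1,2,4,6,7,8 already taken and all letters distinct): V must equal 5 ⇒ V=5.
Step 8. [col 5: T + O ≡ T (mod 10)] column 5: given T=2, carry-in 1, and digits 1,2,4,5,6,7,8 already taken and all letters distinct, T+O≡T (mod 10) forces O=9. So O=9.

Answer: C=7, D=6, G=1, N=4, O=9, Q=8, T=2, V=5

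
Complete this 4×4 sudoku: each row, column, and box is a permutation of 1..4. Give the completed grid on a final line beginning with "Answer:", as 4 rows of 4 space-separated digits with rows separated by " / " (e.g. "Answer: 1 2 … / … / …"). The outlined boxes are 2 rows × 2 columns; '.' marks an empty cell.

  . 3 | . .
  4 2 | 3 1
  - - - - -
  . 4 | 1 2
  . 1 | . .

Step 1. [r1c4∈{4}] r1c4 has the single candidate 4. So r1c4=4.
Step 2. [r4c1∈{2,3}] in row 4, 2 fits only at r4c1. So r4c1=2.
Step 3. [r1c3∈{2}] r1c3 has the single candidate 2. So r1c3=2.
Step 4. [r3c1∈{3}] nothing but 3 survives at r3c1, so r3c1=3.
Step 5. [r4c3∈{4}] only 4 remains possible at r4c3 ⇒ r4c3=4.
Step 6. [r1c1∈{1}] r1c1's peers cover all but 1, so r1c1=1.
Step 7. [r4c4∈{3}] nothing but 3 survives at r4c4. So r4c4=3.

Answer: 1 3 2 4 / 4 2 3 1 / 3 4 1 2 / 2 1 4 3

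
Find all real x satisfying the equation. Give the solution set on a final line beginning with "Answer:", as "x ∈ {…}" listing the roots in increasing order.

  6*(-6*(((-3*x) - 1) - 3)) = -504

Step 1. [6*(-6*(((-3*x) - 1) - 3)) = -504] divide by the outer 6, so div: -6*(((-3*x) - 1) - 3) = -84.
Step 2. [-6*(((-3*x) - 1) - 3) = -84] -6·(inner) — divide through by -6, so div: ((-3*x) - 1) - 3 = 14.
Step 3. [((-3*x) - 1) - 3 = 14] -3 is outermost — add 3 both sides ⇒ sub: (-3*x) - 1 = 17.
Step 4. [(-3*x) - 1 = 17] -1 is outermost — add 1 both sides. So sub: -3*x = 18.
Step 5. [-3*x = 18] -3·(inner) — divide through by -3. So div: x = -6.

Answer: x ∈ {-6}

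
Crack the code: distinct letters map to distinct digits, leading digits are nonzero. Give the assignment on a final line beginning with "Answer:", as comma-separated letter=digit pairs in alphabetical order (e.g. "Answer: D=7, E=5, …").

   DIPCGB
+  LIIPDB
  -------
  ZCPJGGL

Step 1. [col 1: B + B ≡ L (mod 10)] column 1 (B + B ≡ L (mod 10), carry-in 0) doesn't pin B yet; pick B=8 and continue. So B=8.
Step 2. [col 1: B + B ≡ L (mod 10)] column 1 reads B+B+carry(0)=L with B=8; with digits 8 already taken and all letters distinct, the only value for L is 6. So L=6.
Step 3. [Z] the sum has 7 digits but both addends have 6; that extra leading digit Z is the final carry, namely 1 ⇒ Z=1.
Step 4. [col 2: G + D ≡ G (mod 10)] from column 2 (nothing yet, carry-in 1, digits 1,6,8 already taken and all letters distinct): D must equal 9 ⇒ D=9.
Step 5. [col 2: G + D ≡ G (mod 10)] G=0 is one option consistent with column 2 (G + D ≡ G (mod 10), carry-in 1) — take it, so G=0.
Step 6. [col 3: C + P ≡ G (mod 10)] C=5 is one option consistent with column 3 (C + P ≡ G (mod 10), carry-in 1) — take it ⇒ C=5.
Step 7. [col 3: C + P ≡ G (mod 10)] in column 3 we have C+P≡G with carry-in 1; given C=5, G=0 and digits 0,1,5,6,8,9 already taken and all letters distinct, that pins P to 4. So P=4.
Step 8. [col 4: P + I ≡ J (mod 10)] I=2 is one option consistent with column 4 (P + I ≡ J (mod 10), carry-in 1) — take it, so I=2.
Step 9. [col 4: P + I ≡ J (mod 10)] from column 4 (P=4, I=2, carry-in 1, digits 0,1,2,4,5,6,8,9 already taken and all letters distinct): J must equal 7, so J=7.

Answer: B=8, C=5, D=9, G=0, I=2, J=7, L=6, P=4, Z=1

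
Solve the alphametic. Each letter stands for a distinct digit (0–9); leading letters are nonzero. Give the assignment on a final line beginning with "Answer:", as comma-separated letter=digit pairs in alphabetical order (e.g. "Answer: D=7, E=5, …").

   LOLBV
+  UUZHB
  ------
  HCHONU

Step 1. [H] H is the leading digit of a 6-digit sum of two 5-digit numbers; the final carry is exactly 1 ⇒ H=1.
Step 2. [col 1: V + B ≡ U (mod 10)] B=7 is one option consistent with column 1 (V + B ≡ U (mod 10), carry-in 0) — take it, so B=7.
Step 3. [col 1: V + B ≡ U (mod 10)] column 1 (V + B ≡ U (mod 10), carry-in 0) doesn't pin U yet; pick U=5 and continue, so U=5.
Step 4. [col 1: V + B ≡ U (mod 10)] column 1 reads V+B+carry(0)=U with B=7, U=5; with digits 1,5,7 already taken and all letters distinct, the only value for V is 8 ⇒ V=8.
Step 5. [col 2: B + H ≡ N (mod 10)] in column 2 we have B+H≡N with carry-in 1; given B=7, H=1 and digits 1,5,7,8 already taken and all letters distinct, that pins N to 9 ⇒ N=9.
Step 6. [col 3: L + Z ≡ O (mod 10)] column 3 (L + Z ≡ O (mod 10), carry-in 0) doesn't pin O yet; pick O=6 and continue, so O=6.
Step 7. [col 3: L + Z ≡ O (mod 10)] several values work for Z in column 3 (L + Z ≡ O (mod 10), carry-in 0); try Z=2 ⇒ Z=2.
Step 8. [col 3: L + Z ≡ O (mod 10)] column 3: given Z=2, O=6, carry-in 0, and digits 1,2,5,6,7,8,9 already taken and all letters distinct, L+Z≡O (mod 10) forces L=4, so L=4.
Step 9. [col 5: L + U ≡ C (mod 10)] in column 5 we have L+U≡C with carry-in 1; given L=4, U=5 and digits 1,2,4,5,6,7,8,9 already taken and all letters distinct, that pins C to 0, so C=0.

Answer: B=7, C=0, H=1, L=4, N=9, O=6, U=5, V=8, Z=2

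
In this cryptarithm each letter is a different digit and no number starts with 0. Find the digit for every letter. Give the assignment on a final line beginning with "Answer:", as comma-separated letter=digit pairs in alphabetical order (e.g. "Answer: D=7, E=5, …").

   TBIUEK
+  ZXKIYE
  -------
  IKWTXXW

Step 1. [col 1: K + E ≡ W (mod 10)] no forcing yet in column 1 (carry-in 0); E=5 is free and consistent — try it ⇒ E=5.
Step 2. [col 1: K + E ≡ W (mod 10)] W=8 is one option consistent with column 1 (K + E ≡ W (mod 10), carry-in 0) — take it ⇒ W=8.
Step 3. [col 1: K + E ≡ W (mod 10)] from column 1 (E=5, W=8, carry-in 0, digits 5,8 already taken and all letters distinct): K must equal 3 ⇒ K=3.
Step 4. [I] adding two 6-digit numbers gives at most 6+1 digits, and here it does — I is that final carry and must be 1. So I=1.
Step 5. [col 2: E + Y ≡ X (mod 10)] column 2 (E + Y ≡ X (mod 10), carry-in 0) doesn't pin Y yet; pick Y=7 and continue ⇒ Y=7.
Step 6. [col 2: E + Y ≡ X (mod 10)] column 2 reads E+Y+carry(0)=X with E=5, Y=7; with digits 1,3,5,7,8 already taken and all letters distinct, the only value for X is 2 ⇒ X=2.
Step 7. [col 3: U + I ≡ X (mod 10)] from column 3 (I=1, X=2, carry-in 1, digits 1,2,3,5,7,8 already taken and all letters distinct): U must equal 0, so U=0.
Step 8. [col 4: I + K ≡ T (mod 10)] in column 4 we have I+K≡T with carry-in 0; given I=1, K=3 and digits 0,1,2,3,5,7,8 already taken and all letters distinct, that pins T to 4 ⇒ T=4.
Step 9. [col 5: B + X ≡ W (mod 10)] column 5 reads B+X+carry(0)=W with X=2, W=8; with digits 0,1,2,3,4,5,7,8 already taken and all letters distinct, the only value for B is 6, so B=6.
Step 10. [col 6: T + Z ≡ K (mod 10)] column 6: given T=4, K=3, carry-in 0, and digits 0,1,2,3,4,5,6,7,8 already taken and all letters distinct, T+Z≡K (mod 10) forces Z=9, so Z=9.

Answer: B=6, E=5, I=1, K=3, T=4, U=0, W=8, X=2, Y=7, Z=9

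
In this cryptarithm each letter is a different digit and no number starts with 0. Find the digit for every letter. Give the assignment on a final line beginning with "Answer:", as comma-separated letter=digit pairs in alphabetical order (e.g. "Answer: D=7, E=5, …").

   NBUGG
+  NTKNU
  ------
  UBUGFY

Step 1. [col 1: G + U ≡ Y (mod 10)] G=4 is one option consistent with column 1 (G + U ≡ Y (mod 10), carry-in 0) — take it ⇒ G=4.
Step 2. [col 1: G + U ≡ Y (mod 10)] column 1 (G + U ≡ Y (mod 10), carry-in 0) doesn't pin Y yet; pick Y=5 and continue. So Y=5.
Step 3. [col 1: G + U ≡ Y (mod 10)] in column 1 we have G+U≡Y with carry-in 0; given G=4, Y=5 and digits 4,5 already taken and all letters distinct, that pins U to 1 ⇒ U=1.
Step 4. [col 2: G + N ≡ F (mod 10)] no forcing yet in column 2 (carry-in 0); N=6 is free and consistent — try it. So N=6.
Step 5. [col 2: G + N ≡ F (mod 10)] from column 2 (G=4, N=6, carry-in 0, digits 1,4,5,6 already taken and all letters distinct): F must equal 0, so F=0.
Step 6. [col 3: U + K ≡ G (mod 10)] column 3: given U=1, G=4, carry-in 1, and digits 0,1,4,5,6 already taken and all letters distinct, U+K≡G (mod 10) forces K=2. So K=2.
Step 7. [col 4: B + T ≡ U (mod 10)] no forcing yet in column 4 (carry-in 0); T=8 is free and consistent — try it, so T=8.
Step 8. [col 4: B + T ≡ U (mod 10)] column 4 reads B+T+carry(0)=U with T=8, U=1; with digits 0,1,2,4,5,6,8 already taken and all letters distinct, the only value for B is 3, so B=3.

Answer: B=3, F=0, G=4, K=2, N=6, T=8, U=1, Y=5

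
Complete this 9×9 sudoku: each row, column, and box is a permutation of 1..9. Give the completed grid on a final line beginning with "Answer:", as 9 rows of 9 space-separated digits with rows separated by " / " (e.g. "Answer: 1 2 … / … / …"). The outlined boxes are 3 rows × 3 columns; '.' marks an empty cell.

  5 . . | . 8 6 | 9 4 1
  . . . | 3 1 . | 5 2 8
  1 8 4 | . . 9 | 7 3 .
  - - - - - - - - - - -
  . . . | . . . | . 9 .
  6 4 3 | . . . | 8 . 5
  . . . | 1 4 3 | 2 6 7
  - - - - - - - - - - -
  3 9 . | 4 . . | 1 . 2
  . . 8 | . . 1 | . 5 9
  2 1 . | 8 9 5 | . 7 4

Step 1. [r7c6∈{7}] r7c6's peers cover all but 7, so r7c6=7.
Step 2. [r1c4∈{2,7}] box 2 places 7 nowhere but r1c4 ⇒ r1c4=7.
Step 3. [r5c6∈{2}] r5c6 is down to just 2 ⇒ r5c6=2.
Step 4. [r9c3∈{6}] r9c3 is down to just 6. So r9c3=6.
Step 5. [r8c7∈{3,6}] col 7 places 6 nowhere but r8c7, so r8c7=6.
Step 6. [r4c3∈{1,2,5,7}] across row 4, 1 lands solely at r4c3 ⇒ r4c3=1.
Step 7. [r2c3∈{7,9}] col 3 places 7 nowhere but r2c3 ⇒ r2c3=7.
Step 8. [r4c2∈{2,5,7}] 2 has one home in row 4: r4c2 ⇒ r4c2=2.
Step 9. [r4c1∈{7,8}] box 4 places 7 nowhere but r4c1 ⇒ r4c1=7.
Step 10. [r8c4∈{2}] r8c4 has the single candidate 2. So r8c4=2.
Step 11. [r3c4∈{5}] nothing but 5 survives at r3c4. So r3c4=5.
Step 12. [r6c3∈{5,9}] 9 has one home in col 3: r6c3, so r6c3=9.
Step 13. [r4c7∈{3,4}] 4 has one home in row 4: r4c7, so r4c7=4.
Step 14. [r4c5∈{5,6}] r4c5 is the only open cell in row 4 admitting 5, so r4c5=5.
Step 15. [r7c5∈{6}] r7c5 is down to just 6. So r7c5=6.
Step 16. [r3c9∈{6}] nothing but 6 survives at r3c9 ⇒ r3c9=6.
Step 17. [r9c7∈{3}] r9c7 has the single candidate 3, so r9c7=3.
Step 18. [r6c2∈{5}] nothing but 5 survives at r6c2. So r6c2=5.
Step 19. [r7c3∈{5}] only 5 remains possible at r7c3, so r7c3=5.
Step 20. [r5c4∈{9}] r5c4 has the single candidate 9, so r5c4=9.
Step 21. [r5c8∈{1}] r5c8 is down to just 1. So r5c8=1.
Step 22. [r1c3∈{2}] only 2 remains possible at r1c3. So r1c3=2.
Step 23. [r8c2∈{7}] only 7 remains possible at r8c2 ⇒ r8c2=7.
Step 24. [r2c6∈{4}] r2c6's peers cover all but 4, so r2c6=4.
Step 25. [r4c9∈{3}] r4c9's peers cover all but 3 ⇒ r4c9=3.
Step 26. [r7c8∈{8}] only 8 remains possible at r7c8 ⇒ r7c8=8.
Step 27. [r6c1∈{8}] r6c1 is down to just 8. So r6c1=8.
Step 28. [r4c4∈{6}] nothing but 6 survives at r4c4. So r4c4=6.
Step 29. [r3c5∈{2}] r3c5's peers cover all but 2, so r3c5=2.
Step 30. [r2c2∈{6}] r2c2 has the single candidate 6. So r2c2=6.
Step 31. [r8c1∈{4}] r8c1 has the single candidate 4 ⇒ r8c1=4.
Step 32. [r8c5∈{3}] only 3 remains possible at r8c5 ⇒ r8c5=3.
Step 33. [r2c1∈{9}] r2c1 is down to just 9, so r2c1=9.
Step 34. [r5c5∈{7}] r5c5 has the single candidate 7, so r5c5=7.
Step 35. [r1c2∈{3}] r1c2's peers cover all but 3. So r1c2=3.
Step 36. [r4c6∈{8}] r4c6 has the single candidate 8 ⇒ r4c6=8.

Answer: 5 3 2 7 8 6 9 4 1 / 9 6 7 3 1 4 5 2 8 / 1 8 4 5 2 9 7 3 6 / 7 2 1 6 5 8 4 9 3 / 6 4 3 9 7 2 8 1 5 / 8 5 9 1 4 3 2 6 7 / 3 9 5 4 6 7 1 8 2 / 4 7 8 2 3 1 6 5 9 / 2 1 6 8 9 5 3 7 4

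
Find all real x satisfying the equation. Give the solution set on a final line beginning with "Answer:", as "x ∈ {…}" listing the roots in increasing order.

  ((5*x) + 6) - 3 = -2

Step 1. [((5*x) + 6) - 3 = -2] peel the -3: add 3 from each side ⇒ sub: (5*x) + 6 = 1.
Step 2. [(5*x) + 6 = 1] +6 is outermost — subtract 6 both sides. So sub: 5*x = -5.
Step 3. [5*x = -5] 5 out front; divide by 5, so div: x = -1.

Answer: x ∈ {-1}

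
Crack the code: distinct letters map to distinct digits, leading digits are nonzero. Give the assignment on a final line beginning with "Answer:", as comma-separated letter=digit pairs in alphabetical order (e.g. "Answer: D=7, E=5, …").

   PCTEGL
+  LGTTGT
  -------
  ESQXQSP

Step 1. [col 1: L + T ≡ P (mod 10)] column 1 (L + T ≡ P (mod 10), carry-in 0) doesn't pin P yet; pick P=5 and continue ⇒ P=5.
Step 2. [col 1: L + T ≡ P (mod 10)] T=7 is one option consistent with column 1 (L + T ≡ P (mod 10), carry-in 0) — take it. So T=7.
Step 3. [col 1: L + T ≡ P (mod 10)] in column 1 we have L+T≡P with carry-in 0; given T=7, P=5 and digits 5,7 already taken and all letters distinct, that pins L to 8. So L=8.
Step 4. [E] adding two 6-digit numbers gives at most 6+1 digits, and here it does — E is that final carry and must be 1, so E=1.
Step 5. [col 2: G + G ≡ S (mod 10)] S=3 is one option consistent with column 2 (G + G ≡ S (mod 10), carry-in 1) — take it. So S=3.
Step 6. [col 2: G + G ≡ S (mod 10)] in column 2 we have G+G≡S with carry-in 1; given S=3 and digits 1,3,5,7,8 already taken and all letters distinct, that pins G to 6 ⇒ G=6.
Step 7. [col 3: E + T ≡ Q (mod 10)] in column 3 we have E+T≡Q with carry-in 1; given E=1, T=7 and digits 1,3,5,6,7,8 already taken and all letters distinct, that pins Q to 9 ⇒ Q=9.
Step 8. [col 4: T + T ≡ X (mod 10)] column 4: given T=7, carry-in 0, and digits 1,3,5,6,7,8,9 already taken and all letters distinct, T+T≡X (mod 10) forces X=4. So X=4.
Step 9. [col 5: C + G ≡ Q (mod 10)] from column 5 (G=6, Q=9, carry-in 1, digits 1,3,4,5,6,7,8,9 already taken and all letters distinct): C must equal 2, so C=2.

Answer: C=2, E=1, G=6, L=8, P=5, Q=9, S=3, T=7, X=4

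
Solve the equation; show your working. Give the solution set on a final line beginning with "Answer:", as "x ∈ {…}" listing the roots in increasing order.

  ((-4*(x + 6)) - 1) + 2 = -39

Step 1. [((-4*(x + 6)) - 1) + 2 = -39] subtract 2: x sits inside (… + 2). So sub: (-4*(x + 6)) - 1 = -41.
Step 2. [(-4*(x + 6)) - 1 = -41] the outer -1 inverts by adding 1 ⇒ sub: -4*(x + 6) = -40.
Step 3. [-4*(x + 6) = -40] -4 out front; divide by -4 ⇒ div: x + 6 = 10.
Step 4. [x + 6 = 10] 6 comes off first (subtract 6), so sub: x = 4.

Answer: x ∈ {4}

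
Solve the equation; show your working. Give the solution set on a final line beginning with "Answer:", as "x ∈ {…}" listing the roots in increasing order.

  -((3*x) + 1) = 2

Step 1. [-((3*x) + 1) = 2] leading − — multiply by −1 ⇒ neg: (3*x) + 1 = -2.
Step 2. [(3*x) + 1 = -2] 1 comes off first (subtract 1) ⇒ sub: 3*x = -3.
Step 3. [3*x = -3] 3·(inner) — divide through by 3, so div: x = -1.

Answer: x ∈ {-1}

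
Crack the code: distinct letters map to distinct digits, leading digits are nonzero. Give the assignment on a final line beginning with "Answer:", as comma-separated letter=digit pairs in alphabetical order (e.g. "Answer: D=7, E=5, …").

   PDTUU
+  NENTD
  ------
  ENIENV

Step 1. [col 1: U + D ≡ V (mod 10)] several values work for D in column 1 (U + D ≡ V (mod 10), carry-in 0); try D=8. So D=8.
Step 2. [E] the sum has 6 digits but both addends have 5; that extra leading digit E is the final carry, namely 1, so E=1.
Step 3. [col 1: U + D ≡ V (mod 10)] no forcing yet in column 1 (carry-in 0); V=5 is free and consistent — try it ⇒ V=5.
Step 4. [col 1: U + D ≡ V (mod 10)] column 1: given D=8, V=5, carry-in 0, and digits 1,5,8 already taken and all letters distinct, U+D≡V (mod 10) forces U=7, so U=7.
Step 5. [col 2: U + T ≡ N (mod 10)] several values work for T in column 2 (U + T ≡ N (mod 10), carry-in 1); try T=6. So T=6.
Step 6. [col 2: U + T ≡ N (mod 10)] in column 2 we have U+T≡N with carry-in 1; given U=7, T=6 and digits 1,5,6,7,8 already taken and all letters distinct, that pins N to 4, so N=4.
Step 7. [col 4: D + E ≡ I (mod 10)] in column 4 we have D+E≡I with carry-in 1; given D=8, E=1 and digits 1,4,5,6,7,8 already taken and all letters distinct, that pins I to 0, so I=0.
Step 8. [col 5: P + N ≡ N (mod 10)] from column 5 (N=4, carry-in 1, digits 0,1,4,5,6,7,8 already taken and all letters distinct): P must equal 9 ⇒ P=9.

Answer: D=8, E=1, I=0, N=4, P=9, T=6, U=7, V=5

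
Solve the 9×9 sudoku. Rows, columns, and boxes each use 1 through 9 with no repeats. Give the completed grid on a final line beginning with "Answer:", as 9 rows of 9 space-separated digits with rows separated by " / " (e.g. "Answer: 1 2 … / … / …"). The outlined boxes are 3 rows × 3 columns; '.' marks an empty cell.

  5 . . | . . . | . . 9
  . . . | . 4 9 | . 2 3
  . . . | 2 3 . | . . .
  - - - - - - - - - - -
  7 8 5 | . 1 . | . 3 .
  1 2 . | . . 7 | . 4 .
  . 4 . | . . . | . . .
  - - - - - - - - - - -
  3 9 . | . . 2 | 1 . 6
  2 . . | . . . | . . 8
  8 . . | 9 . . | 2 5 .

Step 1. [r2c1∈{6}] only 6 remains possible at r2c1. So r2c1=6.
Step 2. [r7c8∈{7}] r7c8's peers cover all but 7, so r7c8=7.
Step 3. [r5c9∈{5}] r5c9 has the single candidate 5 ⇒ r5c9=5.
Step 4. [r8c2∈{1,5,6,7}] in col 2, 5 fits only at r8c2 ⇒ r8c2=5.
Step 5. [r9c6∈{1,3,4,6}] r9c6 is the only open cell in row 9 admitting 3, so r9c6=3.
Step 6. [r6c1∈{9}] r6c1 has the single candidate 9, so r6c1=9.
Step 7. [r9c2∈{1,6,7}] in col 2, 6 fits only at r9c2 ⇒ r9c2=6.
Step 8. [r9c3∈{1,4,7}] r9c3 is the only open cell in row 9 admitting 1, so r9c3=1.
Step 9. [r8c3∈{4,7}] 7 has one home in box 7: r8c3, so r8c3=7.
Step 10. [r8c5∈{6}] r8c5 has the single candidate 6. So r8c5=6.
Step 11. [r2c3∈{8}] r2c3 is down to just 8, so r2c3=8.
Step 12. [r3c1∈{4}] r3c1 is down to just 4. So r3c1=4.
Step 13. [r1c7∈{4,6,7,8}] 4 has one home in row 1: r1c7. So r1c7=4.
Step 14. [r1c2∈{1,3,7}] in col 2, 3 fits only at r1c2. So r1c2=3.
Step 15. [r4c7∈{6,9}] row 4 places 9 nowhere but r4c7, so r4c7=9.
Step 16. [r6c5∈{2,5,8}] in col 5, 2 fits only at r6c5. So r6c5=2.
Step 17. [r7c5∈{5,8}] 5 has one home in col 5: r7c5 ⇒ r7c5=5.
Step 18. [r7c4∈{4,8}] across row 7, 8 lands solely at r7c4. So r7c4=8.
Step 19. [r6c4∈{3,5,6}] the pair r4c4,r4c6 in box 5 locks {4,6} between them, so r6c4≠6.
Step 20. [r6c6∈{5,6,8}] the pair r4c4,r4c6 in box 5 locks {4,6} between them ⇒ r6c6≠6.
Step 21. [r3c7∈{5,6,7,8}] the pair r3c2,r3c9 in row 3 locks {1,7} between them. So r3c7≠7.
Step 22. [r5c4∈{3,6}] the pair r4c4,r4c6 in box 5 locks {4,6} between them, so r5c4≠6.
Step 23. [r5c4∈{3}] r5c4 is down to just 3. So r5c4=3.
Step 24. [r5c3∈{6}] nothing but 6 survives at r5c3 ⇒ r5c3=6.
Step 25. [r5c7∈{8}] r5c7's peers cover all but 8, so r5c7=8.
Step 26. [r1c5∈{7,8}] col 5 places 8 nowhere but r1c5 ⇒ r1c5=8.
Step 27. [r1c4∈{1,6,7}] 7 has one home in row 1: r1c4, so r1c4=7.
Step 28. [r3c8∈{1,6,8}] r3c8 is the only open cell in row 3 admitting 8, so r3c8=8.
Step 29. [r6c4∈{5}] only 5 remains possible at r6c4. So r6c4=5.
Step 30. [r2c4∈{1}] r2c4 has the single candidate 1. So r2c4=1.
Step 31. [r1c6∈{6}] r1c6 is down to just 6 ⇒ r1c6=6.
Step 32. [r6c8∈{1,6}] across col 8, 6 lands solely at r6c8. So r6c8=6.
Step 33. [r6c9∈{1,7}] r6c9 is the only open cell in row 6 admitting 1, so r6c9=1.
Step 34. [r2c2∈{7}] only 7 remains possible at r2c2. So r2c2=7.
Step 35. [r8c4∈{4}] only 4 remains possible at r8c4, so r8c4=4.
Step 36. [r3c7∈{5,6}] r3c7 is the only open cell in row 3 admitting 6 ⇒ r3c7=6.
Step 37. [r5c5∈{9}] r5c5's peers cover all but 9. So r5c5=9.
Step 38. [r6c7∈{7}] r6c7's peers cover all but 7, so r6c7=7.
Step 39. [r8c6∈{1}] r8c6 is down to just 1 ⇒ r8c6=1.
Step 40. [r3c9∈{7}] only 7 remains possible at r3c9 ⇒ r3c9=7.
Step 41. [r1c8∈{1}] r1c8 is down to just 1. So r1c8=1.
Step 42. [r9c9∈{4}] r9c9's peers cover all but 4, so r9c9=4.
Step 43. [r1c3∈{2}] nothing but 2 survives at r1c3. So r1c3=2.
Step 44. [r3c6∈{5}] r3c6 is down to just 5 ⇒ r3c6=5.
Step 45. [r3c3∈{9}] r3c3's peers cover all but 9 ⇒ r3c3=9.
Step 46. [r3c2∈{1}] r3c2's peers cover all but 1 ⇒ r3c2=1.
Step 47. [r7c3∈{4}] r7c3 has the single candidate 4 ⇒ r7c3=4.
Step 48. [r6c3∈{3}] r6c3 has the single candidate 3. So r6c3=3.
Step 49. [r6c6∈{8}] nothing but 8 survives at r6c6. So r6c6=8.
Step 50. [r2c7∈{5}] nothing but 5 survives at r2c7 ⇒ r2c7=5.
Step 51. [r8c7∈{3}] nothing but 3 survives at r8c7. So r8c7=3.
Step 52. [r4c4∈{6}] r4c4 has the single candidate 6 ⇒ r4c4=6.
Step 53. [r4c6∈{4}] r4c6's peers cover all but 4 ⇒ r4c6=4.
Step 54. [r8c8∈{9}] only 9 remains possible at r8c8. So r8c8=9.
Step 55. [r4c9∈{2}] nothing but 2 survives at r4c9, so r4c9=2.
Step 56. [r9c5∈{7}] r9c5's peers cover all but 7, so r9c5=7.

Answer: 5 3 2 7 8 6 4 1 9 / 6 7 8 1 4 9 5 2 3 / 4 1 9 2 3 5 6 8 7 / 7 8 5 6 1 4 9 3 2 / 1 2 6 3 9 7 8 4 5 / 9 4 3 5 2 8 7 6 1 / 3 9 4 8 5 2 1 7 6 / 2 5 7 4 6 1 3 9 8 / 8 6 1 9 7 3 2 5 4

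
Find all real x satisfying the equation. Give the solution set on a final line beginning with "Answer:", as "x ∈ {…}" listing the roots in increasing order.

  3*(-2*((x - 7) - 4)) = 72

Step 1. [3*(-2*((x - 7) - 4)) = 72] 3·(inner) — divide through by 3, so div: -2*((x - 7) - 4) = 24.
Step 2. [-2*((x - 7) - 4) = 24] divide by the outer -2 ⇒ div: (x - 7) - 4 = -12.
Step 3. [(x - 7) - 4 = -12] the outer -4 inverts by adding 4 ⇒ sub: x - 7 = -8.
Step 4. [x - 7 = -8] the outer -7 inverts by adding 7. So sub: x = -1.

Answer: x ∈ {-1}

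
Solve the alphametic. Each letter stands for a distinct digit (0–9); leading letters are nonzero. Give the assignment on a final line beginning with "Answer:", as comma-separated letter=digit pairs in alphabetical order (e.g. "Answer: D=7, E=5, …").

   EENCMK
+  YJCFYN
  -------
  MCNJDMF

Step 1. [col 1: K + N ≡ F (mod 10)] several values work for N in column 1 (K + N ≡ F (mod 10), carry-in 0); try N=6 ⇒ N=6.
Step 2. [col 1: K + N ≡ F (mod 10)] no forcing yet in column 1 (carry-in 0); K=7 is free and consistent — try it ⇒ K=7.
Step 3. [col 1: K + N ≡ F (mod 10)] from column 1 (K=7, N=6, carry-in 0, digits 6,7 already taken and all letters distinct): F must equal 3 ⇒ F=3.
Step 4. [col 2: M + Y ≡ M (mod 10)] from column 2 (nothing yet, carry-in 1, digits 3,6,7 already taken and all letters distinct): Y must equal 9, so Y=9.
Step 5. [col 2: M + Y ≡ M (mod 10)] column 2 (M + Y ≡ M (mod 10), carry-in 1) doesn't pin M yet; pick M=1 and continue ⇒ M=1.
Step 6. [col 3: C + F ≡ D (mod 10)] several values work for D in column 3 (C + F ≡ D (mod 10), carry-in 1); try D=8, so D=8.
Step 7. [col 3: C + F ≡ D (mod 10)] column 3: given F=3, D=8, carry-in 1, and digits 1,3,6,7,8,9 already taken and all letters distinct, C+F≡D (mod 10) forces C=4, so C=4.
Step 8. [col 4: N + C ≡ J (mod 10)] column 4: given N=6, C=4, carry-in 0, and digits 1,3,4,6,7,8,9 already taken and all letters distinct, N+C≡J (mod 10) forces J=0. So J=0.
Step 9. [col 5: E + J ≡ N (mod 10)] in column 5 we have E+J≡N with carry-in 1; given J=0, N=6 and digits 0,1,3,4,6,7,8,9 already taken and all letters distinct, that pins E to 5 ⇒ E=5.

Answer: C=4, D=8, E=5, F=3, J=0, K=7, M=1, N=6, Y=9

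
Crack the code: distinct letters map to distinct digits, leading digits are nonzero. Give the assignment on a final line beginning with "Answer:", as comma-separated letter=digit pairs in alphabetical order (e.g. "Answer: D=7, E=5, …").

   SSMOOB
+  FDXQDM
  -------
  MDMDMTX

Step 1. [col 1: B + M ≡ X (mod 10)] no forcing yet in column 1 (carry-in 0); X=3 is free and consistent — try it. So X=3.
Step 2. [col 1: B + M ≡ X (mod 10)] M=1 is one option consistent with column 1 (B + M ≡ X (mod 10), carry-in 0) — take it ⇒ M=1.
Step 3. [col 1: B + M ≡ X (mod 10)] in column 1 we have B+M≡X with carry-in 0; given M=1, X=3 and digits 1,3 already taken and all letters distinct, that pins B to 2 ⇒ B=2.
Step 4. [col 2: O + D ≡ T (mod 10)] several values work for T in column 2 (O + D ≡ T (mod 10), carry-in 0); try T=9, so T=9.
Step 5. [col 2: O + D ≡ T (mod 10)] O=4 is one option consistent with column 2 (O + D ≡ T (mod 10), carry-in 0) — take it ⇒ O=4.
Step 6. [col 2: O + D ≡ T (mod 10)] column 2: given O=4, T=9, carry-in 0, and digits 1,2,3,4,9 already taken and all letters distinct, O+D≡T (mod 10) forces D=5, so D=5.
Step 7. [col 3: O + Q ≡ M (mod 10)] column 3 reads O+Q+carry(0)=M with O=4, M=1; with digits 1,2,3,4,5,9 already taken and all letters distinct, the only value for Q is 7 ⇒ Q=7.
Step 8. [col 5: S + D ≡ M (mod 10)] column 5 reads S+D+carry(0)=M with D=5, M=1; with digits 1,2,3,4,5,7,9 already taken and all letters distinct, the only value for S is 6. So S=6.
Step 9. [col 6: S + F ≡ D (mod 10)] column 6 reads S+F+carry(1)=D with S=6, D=5; with digits 1,2,3,4,5,6,7,9 already taken and all letters distinct, the only value for F is 8. So F=8.

Answer: B=2, D=5, F=8, M=1, O=4, Q=7, S=6, T=9, X=3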